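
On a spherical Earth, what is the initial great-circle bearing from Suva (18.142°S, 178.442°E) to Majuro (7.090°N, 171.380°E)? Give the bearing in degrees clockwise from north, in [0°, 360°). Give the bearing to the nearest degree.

Δλ = 171.380 − 178.442 = -7.062°.
θ = atan2( sin Δλ · cos φ₂ , cos φ₁ · sin φ₂ − sin φ₁ · cos φ₂ · cos Δλ )
  = atan2(-0.12200, 0.42394) = -16.055° → normalised to [0°, 360°): 343.945°.

344°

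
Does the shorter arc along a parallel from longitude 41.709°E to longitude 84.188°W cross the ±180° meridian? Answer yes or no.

Signed shortest Δλ = ((-84.188 − 41.709 + 180) mod 360) − 180 = -125.897°.
Going west by 125.897° from +41.709° reaches -84.188° without touching 180°.

No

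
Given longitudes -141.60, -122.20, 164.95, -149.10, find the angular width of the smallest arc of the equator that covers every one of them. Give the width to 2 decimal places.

Sort the longitudes: -149.10°, -141.60°, -122.20°, +164.95°.
Eastward gaps between consecutive values (wrapping around): 7.50°, 19.40°, 287.15°, 45.95°.
Largest gap = 287.15° ⇒ minimal covering band is its complement: 360° − 287.15° = 72.85°.
Band runs from +164.95° eastward to -122.20°, crossing the antimeridian.

72.85°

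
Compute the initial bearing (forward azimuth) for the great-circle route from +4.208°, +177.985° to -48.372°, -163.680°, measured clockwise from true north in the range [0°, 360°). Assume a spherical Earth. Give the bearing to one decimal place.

165.2°

Δλ = -163.680 − 177.985 = -341.665°; wrapped into (−180°, 180°]: 18.335°.
θ = atan2( sin Δλ · cos φ₂ , cos φ₁ · sin φ₂ − sin φ₁ · cos φ₂ · cos Δλ )
  = atan2(0.20897, -0.79173) = 165.215° → normalised to [0°, 360°): 165.215°.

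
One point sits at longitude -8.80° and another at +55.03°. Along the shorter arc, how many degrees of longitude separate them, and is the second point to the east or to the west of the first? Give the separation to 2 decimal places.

Raw difference: 55.03 − -8.80 = 63.83°.
Normalise into (−180°, 180°]: 63.83° stays 63.83°.
Positive ⇒ the second point lies to the east; separation 63.83°.

63.83° east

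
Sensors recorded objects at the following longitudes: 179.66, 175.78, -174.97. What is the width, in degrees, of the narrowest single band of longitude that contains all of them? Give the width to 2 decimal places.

Sort the longitudes: -174.97°, +175.78°, +179.66°.
Eastward gaps between consecutive values (wrapping around): 350.75°, 3.88°, 5.37°.
Largest gap = 350.75° ⇒ minimal covering band is its complement: 360° − 350.75° = 9.25°.
Band runs from +175.78° eastward to -174.97°, crossing the antimeridian.

9.25°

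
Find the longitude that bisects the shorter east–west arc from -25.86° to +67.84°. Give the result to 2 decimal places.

+20.99°

Signed shortest Δλ from -25.86° to +67.84° is +93.70°.
Midpoint longitude = -25.86° + (+93.70°)/2 = -25.86° + 46.85° = +20.99°.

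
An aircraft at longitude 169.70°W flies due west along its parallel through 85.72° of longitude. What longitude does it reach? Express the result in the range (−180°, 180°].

104.58°E

Start at -169.70°; shift −85.72° → -255.42°.
-255.42° lies outside (−180°, 180°]; add 360° → +104.58°.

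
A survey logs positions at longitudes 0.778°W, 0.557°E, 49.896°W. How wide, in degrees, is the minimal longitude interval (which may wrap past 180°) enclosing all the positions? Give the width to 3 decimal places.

Sort the longitudes: -49.896°, -0.778°, +0.557°.
Eastward gaps between consecutive values (wrapping around): 49.118°, 1.335°, 309.547°.
Largest gap = 309.547° ⇒ minimal covering band is its complement: 360° − 309.547° = 50.453°.
Band runs from -49.896° eastward to +0.557°.

50.453°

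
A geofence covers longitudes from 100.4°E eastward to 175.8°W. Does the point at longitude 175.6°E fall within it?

Band width going east from +100.4° to -175.8°: ((-175.8 − 100.4) mod 360) = 83.8°.
Offset of +175.6° east of the west edge: ((175.6 − 100.4) mod 360) = 75.2°.
75.2° ≤ 83.8° ⇒ inside.

Yes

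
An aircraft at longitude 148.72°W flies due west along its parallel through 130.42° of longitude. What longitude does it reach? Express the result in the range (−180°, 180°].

80.86°E

Start at -148.72°; shift −130.42° → -279.14°.
-279.14° lies outside (−180°, 180°]; add 360° → +80.86°.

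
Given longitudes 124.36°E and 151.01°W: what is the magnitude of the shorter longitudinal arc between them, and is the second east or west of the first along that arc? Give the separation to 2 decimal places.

84.63° east

Raw difference: -151.01 − 124.36 = -275.37°.
Normalise into (−180°, 180°]: -275.37° + 360° = 84.63°.
Positive ⇒ the second point lies to the east; separation 84.63°.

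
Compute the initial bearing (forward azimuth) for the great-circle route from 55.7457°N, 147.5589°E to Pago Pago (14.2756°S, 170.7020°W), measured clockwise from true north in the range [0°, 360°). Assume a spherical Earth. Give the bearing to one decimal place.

Δλ = -170.7020 − 147.5589 = -318.2609°; wrapped into (−180°, 180°]: 41.7391°.
θ = atan2( sin Δλ · cos φ₂ , cos φ₁ · sin φ₂ − sin φ₁ · cos φ₂ · cos Δλ )
  = atan2(0.64518, -0.73651) = 138.782° → normalised to [0°, 360°): 138.782°.

138.8°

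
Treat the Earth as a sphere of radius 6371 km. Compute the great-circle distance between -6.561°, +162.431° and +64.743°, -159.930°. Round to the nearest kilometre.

8514 km

Δλ = -159.930 − 162.431 = -322.361°; wrapped into (−180°, 180°]: 37.639°.
Δφ = 64.743 − -6.561 = 71.304°.
a = sin²(Δφ/2) + cos φ₁ · cos φ₂ · sin²(Δλ/2) = 0.383837.
c = 2·atan2(√a, √(1−a)) = 1.33633 rad → d = 6371·c ≈ 8513.75 km.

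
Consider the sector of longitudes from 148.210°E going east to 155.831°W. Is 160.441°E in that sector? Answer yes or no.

Band width going east from +148.210° to -155.831°: ((-155.831 − 148.210) mod 360) = 55.959°.
Offset of +160.441° east of the west edge: ((160.441 − 148.210) mod 360) = 12.231°.
12.231° ≤ 55.959° ⇒ inside.

Yes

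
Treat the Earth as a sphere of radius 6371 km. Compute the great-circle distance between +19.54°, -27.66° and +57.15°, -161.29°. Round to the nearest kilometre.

Δλ = -161.29 − -27.66 = -133.63°.
Δφ = 57.15 − 19.54 = 37.61°.
a = sin²(Δφ/2) + cos φ₁ · cos φ₂ · sin²(Δλ/2) = 0.535873.
c = 2·atan2(√a, √(1−a)) = 1.64260 rad → d = 6371·c ≈ 10465.03 km.

10465 km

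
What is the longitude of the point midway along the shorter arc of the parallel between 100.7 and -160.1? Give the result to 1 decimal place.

Signed shortest Δλ from +100.7° to -160.1° is +99.2°.
Midpoint longitude = +100.7° + (+99.2°)/2 = +100.7° + 49.6° = +150.3°.
(The naïve average (+100.7 + -160.1)/2 = -29.7° is on the wrong side of the globe.)

+150.3°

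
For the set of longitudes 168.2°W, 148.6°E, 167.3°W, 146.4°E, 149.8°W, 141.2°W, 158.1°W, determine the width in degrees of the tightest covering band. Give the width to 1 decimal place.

72.4°

Sort the longitudes: -168.2°, -167.3°, -158.1°, -149.8°, -141.2°, +146.4°, +148.6°.
Eastward gaps between consecutive values (wrapping around): 0.9°, 9.2°, 8.3°, 8.6°, 287.6°, 2.2°, 43.2°.
Largest gap = 287.6° ⇒ minimal covering band is its complement: 360° − 287.6° = 72.4°.
Band runs from +146.4° eastward to -141.2°, crossing the antimeridian.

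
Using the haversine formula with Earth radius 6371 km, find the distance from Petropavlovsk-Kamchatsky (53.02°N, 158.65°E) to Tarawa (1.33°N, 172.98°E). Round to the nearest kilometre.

Δλ = 172.98 − 158.65 = 14.33°.
Δφ = 1.33 − 53.02 = -51.69°.
a = sin²(Δφ/2) + cos φ₁ · cos φ₂ · sin²(Δλ/2) = 0.199398.
c = 2·atan2(√a, √(1−a)) = 0.92579 rad → d = 6371·c ≈ 5898.20 km.

5898 km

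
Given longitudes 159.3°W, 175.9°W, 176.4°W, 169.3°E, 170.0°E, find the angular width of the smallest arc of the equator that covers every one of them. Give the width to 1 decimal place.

Sort the longitudes: -176.4°, -175.9°, -159.3°, +169.3°, +170.0°.
Eastward gaps between consecutive values (wrapping around): 0.5°, 16.6°, 328.6°, 0.7°, 13.6°.
Largest gap = 328.6° ⇒ minimal covering band is its complement: 360° − 328.6° = 31.4°.
Band runs from +169.3° eastward to -159.3°, crossing the antimeridian.

31.4°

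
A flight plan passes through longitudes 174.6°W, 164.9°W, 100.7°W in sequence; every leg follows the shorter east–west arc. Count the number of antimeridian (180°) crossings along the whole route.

Leg 1: -174.6° → -164.9°, shortest Δλ = 9.7° (east) — does not cross 180°.
Leg 2: -164.9° → -100.7°, shortest Δλ = 64.2° (east) — does not cross 180°.
Total crossings: 0.

0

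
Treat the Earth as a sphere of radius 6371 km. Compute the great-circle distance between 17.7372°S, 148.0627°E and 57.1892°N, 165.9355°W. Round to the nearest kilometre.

9354 km

Δλ = -165.9355 − 148.0627 = -313.9982°; wrapped into (−180°, 180°]: 46.0018°.
Δφ = 57.1892 − -17.7372 = 74.9264°.
a = sin²(Δφ/2) + cos φ₁ · cos φ₂ · sin²(Δλ/2) = 0.448771.
c = 2·atan2(√a, √(1−a)) = 1.46816 rad → d = 6371·c ≈ 9353.63 km.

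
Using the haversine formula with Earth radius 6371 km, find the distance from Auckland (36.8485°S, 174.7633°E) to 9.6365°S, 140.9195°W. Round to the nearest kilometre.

Δλ = -140.9195 − 174.7633 = -315.6828°; wrapped into (−180°, 180°]: 44.3172°.
Δφ = -9.6365 − -36.8485 = 27.2120°.
a = sin²(Δφ/2) + cos φ₁ · cos φ₂ · sin²(Δλ/2) = 0.167572.
c = 2·atan2(√a, √(1−a)) = 0.84350 rad → d = 6371·c ≈ 5373.91 km.

5374 km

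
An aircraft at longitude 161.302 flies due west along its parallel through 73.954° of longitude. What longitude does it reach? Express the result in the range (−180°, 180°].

+87.348°

Start at +161.302°; shift −73.954° → +87.348°.
+87.348° already lies in (−180°, 180°].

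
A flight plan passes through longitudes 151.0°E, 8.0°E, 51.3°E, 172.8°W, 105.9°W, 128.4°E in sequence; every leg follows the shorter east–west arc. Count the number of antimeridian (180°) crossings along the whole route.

Leg 1: +151.0° → +8.0°, shortest Δλ = -143.0° (west) — does not cross 180°.
Leg 2: +8.0° → +51.3°, shortest Δλ = 43.3° (east) — does not cross 180°.
Leg 3: +51.3° → -172.8°, shortest Δλ = 135.9° (east) — crosses 180°.
Leg 4: -172.8° → -105.9°, shortest Δλ = 66.9° (east) — does not cross 180°.
Leg 5: -105.9° → +128.4°, shortest Δλ = -125.7° (west) — crosses 180°.
Total crossings: 2.

2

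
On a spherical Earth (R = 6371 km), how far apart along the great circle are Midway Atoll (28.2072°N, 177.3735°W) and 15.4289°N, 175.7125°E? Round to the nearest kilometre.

1589 km

Δλ = 175.7125 − -177.3735 = 353.0860°; wrapped into (−180°, 180°]: -6.9140°.
Δφ = 15.4289 − 28.2072 = -12.7783°.
a = sin²(Δφ/2) + cos φ₁ · cos φ₂ · sin²(Δλ/2) = 0.015472.
c = 2·atan2(√a, √(1−a)) = 0.24942 rad → d = 6371·c ≈ 1589.06 km.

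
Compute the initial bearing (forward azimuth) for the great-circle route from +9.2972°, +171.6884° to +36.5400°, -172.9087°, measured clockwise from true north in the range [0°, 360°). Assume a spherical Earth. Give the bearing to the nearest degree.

25°

Δλ = -172.9087 − 171.6884 = -344.5971°; wrapped into (−180°, 180°]: 15.4029°.
θ = atan2( sin Δλ · cos φ₂ , cos φ₁ · sin φ₂ − sin φ₁ · cos φ₂ · cos Δλ )
  = atan2(0.21340, 0.46242) = 24.772° → normalised to [0°, 360°): 24.772°.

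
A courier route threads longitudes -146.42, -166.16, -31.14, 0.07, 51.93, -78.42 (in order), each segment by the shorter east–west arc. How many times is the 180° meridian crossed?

0

Leg 1: -146.42° → -166.16°, shortest Δλ = -19.74° (west) — does not cross 180°.
Leg 2: -166.16° → -31.14°, shortest Δλ = 135.02° (east) — does not cross 180°.
Leg 3: -31.14° → +0.07°, shortest Δλ = 31.21° (east) — does not cross 180°.
Leg 4: +0.07° → +51.93°, shortest Δλ = 51.86° (east) — does not cross 180°.
Leg 5: +51.93° → -78.42°, shortest Δλ = -130.35° (west) — does not cross 180°.
Total crossings: 0.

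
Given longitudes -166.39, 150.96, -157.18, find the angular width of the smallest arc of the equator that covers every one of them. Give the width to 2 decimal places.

51.86°

Sort the longitudes: -166.39°, -157.18°, +150.96°.
Eastward gaps between consecutive values (wrapping around): 9.21°, 308.14°, 42.65°.
Largest gap = 308.14° ⇒ minimal covering band is its complement: 360° − 308.14° = 51.86°.
Band runs from +150.96° eastward to -157.18°, crossing the antimeridian.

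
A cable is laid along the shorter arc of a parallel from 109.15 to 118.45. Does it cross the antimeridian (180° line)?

Signed shortest Δλ = ((118.45 − 109.15 + 180) mod 360) − 180 = 9.3°.
Going east by 9.3° from +109.15° reaches +118.45° without touching 180°.

No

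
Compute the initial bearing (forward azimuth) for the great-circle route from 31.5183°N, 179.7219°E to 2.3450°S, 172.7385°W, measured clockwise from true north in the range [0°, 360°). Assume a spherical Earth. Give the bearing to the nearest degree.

Δλ = -172.7385 − 179.7219 = -352.4604°; wrapped into (−180°, 180°]: 7.5396°.
θ = atan2( sin Δλ · cos φ₂ , cos φ₁ · sin φ₂ − sin φ₁ · cos φ₂ · cos Δλ )
  = atan2(0.13110, -0.55270) = 166.656° → normalised to [0°, 360°): 166.656°.

167°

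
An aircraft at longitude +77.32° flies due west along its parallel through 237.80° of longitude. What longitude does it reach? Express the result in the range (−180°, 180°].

Start at +77.32°; shift −237.80° → -160.48°.
-160.48° already lies in (−180°, 180°].

-160.48°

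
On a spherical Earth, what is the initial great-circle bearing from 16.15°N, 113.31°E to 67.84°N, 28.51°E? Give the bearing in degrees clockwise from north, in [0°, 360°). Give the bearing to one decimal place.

336.9°

Δλ = 28.51 − 113.31 = -84.80°.
θ = atan2( sin Δλ · cos φ₂ , cos φ₁ · sin φ₂ − sin φ₁ · cos φ₂ · cos Δλ )
  = atan2(-0.37564, 0.88008) = -23.114° → normalised to [0°, 360°): 336.886°.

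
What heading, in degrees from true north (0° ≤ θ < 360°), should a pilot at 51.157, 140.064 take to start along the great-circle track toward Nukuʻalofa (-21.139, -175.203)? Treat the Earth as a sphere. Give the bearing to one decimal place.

Δλ = -175.203 − 140.064 = -315.267°; wrapped into (−180°, 180°]: 44.733°.
θ = atan2( sin Δλ · cos φ₂ , cos φ₁ · sin φ₂ − sin φ₁ · cos φ₂ · cos Δλ )
  = atan2(0.65644, -0.74225) = 138.511° → normalised to [0°, 360°): 138.511°.

138.5°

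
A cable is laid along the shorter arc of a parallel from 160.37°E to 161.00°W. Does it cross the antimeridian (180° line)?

Naïve |-161.00 − 160.37| = 321.37° > 180°, so the shorter arc goes the other way round — across 180°.
Signed shortest Δλ = ((-161.00 − 160.37 + 180) mod 360) − 180 = 38.63°.
Going east by 38.63° from +160.37° passes through 180° before reaching -161.00°.

Yes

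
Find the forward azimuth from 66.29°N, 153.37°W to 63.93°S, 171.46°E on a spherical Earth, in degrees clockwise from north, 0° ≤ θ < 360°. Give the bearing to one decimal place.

Δλ = 171.46 − -153.37 = 324.83°; wrapped into (−180°, 180°]: -35.17°.
θ = atan2( sin Δλ · cos φ₂ , cos φ₁ · sin φ₂ − sin φ₁ · cos φ₂ · cos Δλ )
  = atan2(-0.25314, -0.69012) = -159.857° → normalised to [0°, 360°): 200.143°.

200.1°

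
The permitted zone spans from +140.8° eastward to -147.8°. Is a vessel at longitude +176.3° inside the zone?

Band width going east from +140.8° to -147.8°: ((-147.8 − 140.8) mod 360) = 71.4°.
Offset of +176.3° east of the west edge: ((176.3 − 140.8) mod 360) = 35.5°.
35.5° ≤ 71.4° ⇒ inside.

Yes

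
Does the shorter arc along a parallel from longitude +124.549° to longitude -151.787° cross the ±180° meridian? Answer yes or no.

Yes

Naïve |-151.787 − 124.549| = 276.336° > 180°, so the shorter arc goes the other way round — across 180°.
Signed shortest Δλ = ((-151.787 − 124.549 + 180) mod 360) − 180 = 83.664°.
Going east by 83.664° from +124.549° passes through 180° before reaching -151.787°.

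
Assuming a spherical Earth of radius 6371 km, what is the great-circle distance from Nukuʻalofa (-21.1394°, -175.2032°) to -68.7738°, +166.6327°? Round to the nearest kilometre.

Δλ = 166.6327 − -175.2032 = 341.8359°; wrapped into (−180°, 180°]: -18.1641°.
Δφ = -68.7738 − -21.1394 = -47.6344°.
a = sin²(Δφ/2) + cos φ₁ · cos φ₂ · sin²(Δλ/2) = 0.171484.
c = 2·atan2(√a, √(1−a)) = 0.85392 rad → d = 6371·c ≈ 5440.34 km.

5440 km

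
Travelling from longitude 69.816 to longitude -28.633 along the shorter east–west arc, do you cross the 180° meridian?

No

Signed shortest Δλ = ((-28.633 − 69.816 + 180) mod 360) − 180 = -98.449°.
Going west by 98.449° from +69.816° reaches -28.633° without touching 180°.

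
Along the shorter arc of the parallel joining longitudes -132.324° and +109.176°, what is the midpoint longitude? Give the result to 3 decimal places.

+168.426°

Signed shortest Δλ from -132.324° to +109.176° is -118.500°.
Midpoint longitude = -132.324° + (-118.500°)/2 = -132.324° − 59.250° = -191.574°.
Normalise into (−180°, 180°]: +168.426°.
(The naïve average (-132.324 + +109.176)/2 = -11.574° is on the wrong side of the globe.)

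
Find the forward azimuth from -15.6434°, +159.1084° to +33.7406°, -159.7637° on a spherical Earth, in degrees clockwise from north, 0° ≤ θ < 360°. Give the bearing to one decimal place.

37.9°

Δλ = -159.7637 − 159.1084 = -318.8721°; wrapped into (−180°, 180°]: 41.1279°.
θ = atan2( sin Δλ · cos φ₂ , cos φ₁ · sin φ₂ − sin φ₁ · cos φ₂ · cos Δλ )
  = atan2(0.54695, 0.70376) = 37.854° → normalised to [0°, 360°): 37.854°.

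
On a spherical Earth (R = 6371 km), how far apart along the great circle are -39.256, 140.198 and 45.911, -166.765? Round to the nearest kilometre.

10842 km

Δλ = -166.765 − 140.198 = -306.963°; wrapped into (−180°, 180°]: 53.037°.
Δφ = 45.911 − -39.256 = 85.167°.
a = sin²(Δφ/2) + cos φ₁ · cos φ₂ · sin²(Δλ/2) = 0.565276.
c = 2·atan2(√a, √(1−a)) = 1.70172 rad → d = 6371·c ≈ 10841.67 km.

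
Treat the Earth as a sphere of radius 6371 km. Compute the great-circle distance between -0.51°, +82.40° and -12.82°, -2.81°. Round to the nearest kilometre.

9476 km

Δλ = -2.81 − 82.40 = -85.21°.
Δφ = -12.82 − -0.51 = -12.31°.
a = sin²(Δφ/2) + cos φ₁ · cos φ₂ · sin²(Δλ/2) = 0.458303.
c = 2·atan2(√a, √(1−a)) = 1.48731 rad → d = 6371·c ≈ 9475.62 km.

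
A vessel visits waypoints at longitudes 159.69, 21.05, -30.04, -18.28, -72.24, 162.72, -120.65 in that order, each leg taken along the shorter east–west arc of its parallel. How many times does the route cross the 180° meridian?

Leg 1: +159.69° → +21.05°, shortest Δλ = -138.64° (west) — does not cross 180°.
Leg 2: +21.05° → -30.04°, shortest Δλ = -51.09° (west) — does not cross 180°.
Leg 3: -30.04° → -18.28°, shortest Δλ = 11.76° (east) — does not cross 180°.
Leg 4: -18.28° → -72.24°, shortest Δλ = -53.96° (west) — does not cross 180°.
Leg 5: -72.24° → +162.72°, shortest Δλ = -125.04° (west) — crosses 180°.
Leg 6: +162.72° → -120.65°, shortest Δλ = 76.63° (east) — crosses 180°.
Total crossings: 2.

2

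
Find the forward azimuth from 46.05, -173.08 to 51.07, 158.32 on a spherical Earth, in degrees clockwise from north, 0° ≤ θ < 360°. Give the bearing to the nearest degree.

Δλ = 158.32 − -173.08 = 331.40°; wrapped into (−180°, 180°]: -28.60°.
θ = atan2( sin Δλ · cos φ₂ , cos φ₁ · sin φ₂ − sin φ₁ · cos φ₂ · cos Δλ )
  = atan2(-0.30080, 0.14270) = -64.619° → normalised to [0°, 360°): 295.381°.

295°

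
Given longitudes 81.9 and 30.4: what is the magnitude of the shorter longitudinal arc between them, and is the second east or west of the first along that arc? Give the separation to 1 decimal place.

Raw difference: 30.4 − 81.9 = -51.5°.
Normalise into (−180°, 180°]: -51.5° stays -51.5°.
Negative ⇒ the second point lies to the west; separation 51.5°.

51.5° west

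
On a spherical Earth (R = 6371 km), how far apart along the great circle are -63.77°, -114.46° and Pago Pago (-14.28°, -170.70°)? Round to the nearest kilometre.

Δλ = -170.70 − -114.46 = -56.24°.
Δφ = -14.28 − -63.77 = 49.49°.
a = sin²(Δφ/2) + cos φ₁ · cos φ₂ · sin²(Δλ/2) = 0.270357.
c = 2·atan2(√a, √(1−a)) = 1.09361 rad → d = 6371·c ≈ 6967.37 km.

6967 km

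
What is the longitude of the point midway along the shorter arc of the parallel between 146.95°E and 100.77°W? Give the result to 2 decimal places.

156.91°W

Signed shortest Δλ from +146.95° to -100.77° is +112.28°.
Midpoint longitude = +146.95° + (+112.28°)/2 = +146.95° + 56.14° = +203.09°.
Normalise into (−180°, 180°]: -156.91°.
(The naïve average (+146.95 + -100.77)/2 = 23.09° is on the wrong side of the globe.)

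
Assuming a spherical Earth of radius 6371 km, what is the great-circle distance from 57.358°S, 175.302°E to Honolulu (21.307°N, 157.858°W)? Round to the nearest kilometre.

Δλ = -157.858 − 175.302 = -333.160°; wrapped into (−180°, 180°]: 26.840°.
Δφ = 21.307 − -57.358 = 78.665°.
a = sin²(Δφ/2) + cos φ₁ · cos φ₂ · sin²(Δλ/2) = 0.428795.
c = 2·atan2(√a, √(1−a)) = 1.42790 rad → d = 6371·c ≈ 9097.16 km.

9097 km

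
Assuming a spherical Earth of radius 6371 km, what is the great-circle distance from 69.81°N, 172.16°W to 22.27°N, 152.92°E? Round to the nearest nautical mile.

Δλ = 152.92 − -172.16 = 325.08°; wrapped into (−180°, 180°]: -34.92°.
Δφ = 22.27 − 69.81 = -47.54°.
a = sin²(Δφ/2) + cos φ₁ · cos φ₂ · sin²(Δλ/2) = 0.191215.
c = 2·atan2(√a, √(1−a)) = 0.90515 rad → d = 6371·c ≈ 5766.69 km ≈ 3113.77 nmi.

3114 nmi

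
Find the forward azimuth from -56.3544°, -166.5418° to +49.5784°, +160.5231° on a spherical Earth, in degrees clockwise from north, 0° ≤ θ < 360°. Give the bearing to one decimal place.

Δλ = 160.5231 − -166.5418 = 327.0649°; wrapped into (−180°, 180°]: -32.9351°.
θ = atan2( sin Δλ · cos φ₂ , cos φ₁ · sin φ₂ − sin φ₁ · cos φ₂ · cos Δλ )
  = atan2(-0.35253, 0.87483) = -21.948° → normalised to [0°, 360°): 338.052°.

338.1°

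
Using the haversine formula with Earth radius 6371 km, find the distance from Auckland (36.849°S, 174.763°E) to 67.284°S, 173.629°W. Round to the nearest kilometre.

3463 km

Δλ = -173.629 − 174.763 = -348.392°; wrapped into (−180°, 180°]: 11.608°.
Δφ = -67.284 − -36.849 = -30.435°.
a = sin²(Δφ/2) + cos φ₁ · cos φ₂ · sin²(Δλ/2) = 0.072058.
c = 2·atan2(√a, √(1−a)) = 0.54354 rad → d = 6371·c ≈ 3462.88 km.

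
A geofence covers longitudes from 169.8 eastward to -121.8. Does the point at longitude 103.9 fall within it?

Band width going east from +169.8° to -121.8°: ((-121.8 − 169.8) mod 360) = 68.4°.
Offset of +103.9° east of the west edge: ((103.9 − 169.8) mod 360) = 294.1°.
294.1° > 68.4° ⇒ outside.

No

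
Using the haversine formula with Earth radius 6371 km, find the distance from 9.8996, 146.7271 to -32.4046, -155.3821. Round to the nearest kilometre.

7730 km

Δλ = -155.3821 − 146.7271 = -302.1092°; wrapped into (−180°, 180°]: 57.8908°.
Δφ = -32.4046 − 9.8996 = -42.3042°.
a = sin²(Δφ/2) + cos φ₁ · cos φ₂ · sin²(Δλ/2) = 0.325024.
c = 2·atan2(√a, √(1−a)) = 1.21328 rad → d = 6371·c ≈ 7729.78 km.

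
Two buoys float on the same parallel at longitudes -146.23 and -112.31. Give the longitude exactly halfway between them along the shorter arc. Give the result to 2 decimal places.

-129.27°

Signed shortest Δλ from -146.23° to -112.31° is +33.92°.
Midpoint longitude = -146.23° + (+33.92°)/2 = -146.23° + 16.96° = -129.27°.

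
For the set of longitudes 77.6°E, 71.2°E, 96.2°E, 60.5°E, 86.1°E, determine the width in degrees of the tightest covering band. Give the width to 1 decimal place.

Sort the longitudes: +60.5°, +71.2°, +77.6°, +86.1°, +96.2°.
Eastward gaps between consecutive values (wrapping around): 10.7°, 6.4°, 8.5°, 10.1°, 324.3°.
Largest gap = 324.3° ⇒ minimal covering band is its complement: 360° − 324.3° = 35.7°.
Band runs from +60.5° eastward to +96.2°.

35.7°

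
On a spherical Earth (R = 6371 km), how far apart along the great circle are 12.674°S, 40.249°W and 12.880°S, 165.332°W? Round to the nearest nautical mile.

7196 nmi

Δλ = -165.332 − -40.249 = -125.083°.
Δφ = -12.880 − -12.674 = -0.206°.
a = sin²(Δφ/2) + cos φ₁ · cos φ₂ · sin²(Δλ/2) = 0.748871.
c = 2·atan2(√a, √(1−a)) = 2.09179 rad → d = 6371·c ≈ 13326.79 km ≈ 7195.89 nmi.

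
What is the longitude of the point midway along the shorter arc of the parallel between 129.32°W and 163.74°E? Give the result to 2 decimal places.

162.79°W

Signed shortest Δλ from -129.32° to +163.74° is -66.94°.
Midpoint longitude = -129.32° + (-66.94°)/2 = -129.32° − 33.47° = -162.79°.
(The naïve average (-129.32 + +163.74)/2 = 17.21° is on the wrong side of the globe.)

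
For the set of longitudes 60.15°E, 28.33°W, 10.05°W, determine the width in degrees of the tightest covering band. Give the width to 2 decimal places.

Sort the longitudes: -28.33°, -10.05°, +60.15°.
Eastward gaps between consecutive values (wrapping around): 18.28°, 70.20°, 271.52°.
Largest gap = 271.52° ⇒ minimal covering band is its complement: 360° − 271.52° = 88.48°.
Band runs from -28.33° eastward to +60.15°.

88.48°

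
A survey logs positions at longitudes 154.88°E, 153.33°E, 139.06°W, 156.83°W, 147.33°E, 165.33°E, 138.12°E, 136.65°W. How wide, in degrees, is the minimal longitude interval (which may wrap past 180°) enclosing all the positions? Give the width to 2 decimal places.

85.23°

Sort the longitudes: -156.83°, -139.06°, -136.65°, +138.12°, +147.33°, +153.33°, +154.88°, +165.33°.
Eastward gaps between consecutive values (wrapping around): 17.77°, 2.41°, 274.77°, 9.21°, 6.00°, 1.55°, 10.45°, 37.84°.
Largest gap = 274.77° ⇒ minimal covering band is its complement: 360° − 274.77° = 85.23°.
Band runs from +138.12° eastward to -136.65°, crossing the antimeridian.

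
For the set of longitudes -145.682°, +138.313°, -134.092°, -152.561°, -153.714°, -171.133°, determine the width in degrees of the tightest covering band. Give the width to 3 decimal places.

Sort the longitudes: -171.133°, -153.714°, -152.561°, -145.682°, -134.092°, +138.313°.
Eastward gaps between consecutive values (wrapping around): 17.419°, 1.153°, 6.879°, 11.590°, 272.405°, 50.554°.
Largest gap = 272.405° ⇒ minimal covering band is its complement: 360° − 272.405° = 87.595°.
Band runs from +138.313° eastward to -134.092°, crossing the antimeridian.

87.595°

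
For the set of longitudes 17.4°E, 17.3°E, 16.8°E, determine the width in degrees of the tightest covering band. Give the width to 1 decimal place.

Sort the longitudes: +16.8°, +17.3°, +17.4°.
Eastward gaps between consecutive values (wrapping around): 0.5°, 0.1°, 359.4°.
Largest gap = 359.4° ⇒ minimal covering band is its complement: 360° − 359.4° = 0.6°.
Band runs from +16.8° eastward to +17.4°.

0.6°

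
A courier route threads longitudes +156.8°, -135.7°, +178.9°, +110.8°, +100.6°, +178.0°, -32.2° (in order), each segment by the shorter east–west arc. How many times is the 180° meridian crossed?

3

Leg 1: +156.8° → -135.7°, shortest Δλ = 67.5° (east) — crosses 180°.
Leg 2: -135.7° → +178.9°, shortest Δλ = -45.4° (west) — crosses 180°.
Leg 3: +178.9° → +110.8°, shortest Δλ = -68.1° (west) — does not cross 180°.
Leg 4: +110.8° → +100.6°, shortest Δλ = -10.2° (west) — does not cross 180°.
Leg 5: +100.6° → +178.0°, shortest Δλ = 77.4° (east) — does not cross 180°.
Leg 6: +178.0° → -32.2°, shortest Δλ = 149.8° (east) — crosses 180°.
Total crossings: 3.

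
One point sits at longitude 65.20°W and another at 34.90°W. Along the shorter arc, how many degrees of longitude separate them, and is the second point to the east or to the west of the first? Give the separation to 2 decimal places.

Raw difference: -34.90 − -65.20 = 30.3°.
Normalise into (−180°, 180°]: 30.3° stays 30.3°.
Positive ⇒ the second point lies to the east; separation 30.30°.

30.30° east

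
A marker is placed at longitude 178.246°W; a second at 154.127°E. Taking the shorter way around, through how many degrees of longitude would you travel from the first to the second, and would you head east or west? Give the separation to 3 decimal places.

27.627° west

Raw difference: 154.127 − -178.246 = 332.373°.
Normalise into (−180°, 180°]: 332.373° − 360° = -27.627°.
Negative ⇒ the second point lies to the west; separation 27.627°.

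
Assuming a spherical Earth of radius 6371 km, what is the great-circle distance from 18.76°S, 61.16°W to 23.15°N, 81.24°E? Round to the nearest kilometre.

16091 km

Δλ = 81.24 − -61.16 = 142.40°.
Δφ = 23.15 − -18.76 = 41.91°.
a = sin²(Δφ/2) + cos φ₁ · cos φ₂ · sin²(Δλ/2) = 0.908114.
c = 2·atan2(√a, √(1−a)) = 2.52565 rad → d = 6371·c ≈ 16090.89 km.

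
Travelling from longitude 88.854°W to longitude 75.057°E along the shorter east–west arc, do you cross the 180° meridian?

No

Signed shortest Δλ = ((75.057 − -88.854 + 180) mod 360) − 180 = 163.911°.
Going east by 163.911° from -88.854° reaches +75.057° without touching 180°.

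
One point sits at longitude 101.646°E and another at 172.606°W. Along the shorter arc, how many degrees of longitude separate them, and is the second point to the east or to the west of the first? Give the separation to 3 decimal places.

85.748° east

Raw difference: -172.606 − 101.646 = -274.252°.
Normalise into (−180°, 180°]: -274.252° + 360° = 85.748°.
Positive ⇒ the second point lies to the east; separation 85.748°.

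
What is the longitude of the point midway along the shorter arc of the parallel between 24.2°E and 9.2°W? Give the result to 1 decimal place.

Signed shortest Δλ from +24.2° to -9.2° is -33.4°.
Midpoint longitude = +24.2° + (-33.4°)/2 = +24.2° − 16.7° = +7.5°.

7.5°E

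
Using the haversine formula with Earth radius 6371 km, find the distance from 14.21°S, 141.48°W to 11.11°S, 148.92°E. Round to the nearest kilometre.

7532 km

Δλ = 148.92 − -141.48 = 290.40°; wrapped into (−180°, 180°]: -69.60°.
Δφ = -11.11 − -14.21 = 3.10°.
a = sin²(Δφ/2) + cos φ₁ · cos φ₂ · sin²(Δλ/2) = 0.310562.
c = 2·atan2(√a, √(1−a)) = 1.18222 rad → d = 6371·c ≈ 7531.89 km.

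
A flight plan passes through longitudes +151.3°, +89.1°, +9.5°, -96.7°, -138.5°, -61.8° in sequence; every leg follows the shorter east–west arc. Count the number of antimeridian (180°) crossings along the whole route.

Leg 1: +151.3° → +89.1°, shortest Δλ = -62.2° (west) — does not cross 180°.
Leg 2: +89.1° → +9.5°, shortest Δλ = -79.6° (west) — does not cross 180°.
Leg 3: +9.5° → -96.7°, shortest Δλ = -106.2° (west) — does not cross 180°.
Leg 4: -96.7° → -138.5°, shortest Δλ = -41.8° (west) — does not cross 180°.
Leg 5: -138.5° → -61.8°, shortest Δλ = 76.7° (east) — does not cross 180°.
Total crossings: 0.

0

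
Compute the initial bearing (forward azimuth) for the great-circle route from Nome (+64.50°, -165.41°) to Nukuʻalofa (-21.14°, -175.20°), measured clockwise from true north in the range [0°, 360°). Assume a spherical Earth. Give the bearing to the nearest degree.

Δλ = -175.20 − -165.41 = -9.79°.
θ = atan2( sin Δλ · cos φ₂ , cos φ₁ · sin φ₂ − sin φ₁ · cos φ₂ · cos Δλ )
  = atan2(-0.15859, -0.98485) = -170.852° → normalised to [0°, 360°): 189.148°.

189°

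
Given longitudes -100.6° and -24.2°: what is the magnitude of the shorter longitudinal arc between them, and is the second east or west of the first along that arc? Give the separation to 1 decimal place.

Raw difference: -24.2 − -100.6 = 76.4°.
Normalise into (−180°, 180°]: 76.4° stays 76.4°.
Positive ⇒ the second point lies to the east; separation 76.4°.

76.4° east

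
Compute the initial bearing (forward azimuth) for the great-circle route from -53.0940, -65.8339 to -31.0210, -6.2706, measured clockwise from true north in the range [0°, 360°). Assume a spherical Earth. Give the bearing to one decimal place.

Δλ = -6.2706 − -65.8339 = 59.5633°.
θ = atan2( sin Δλ · cos φ₂ , cos φ₁ · sin φ₂ − sin φ₁ · cos φ₂ · cos Δλ )
  = atan2(0.73888, 0.03767) = 87.081° → normalised to [0°, 360°): 87.081°.

87.1°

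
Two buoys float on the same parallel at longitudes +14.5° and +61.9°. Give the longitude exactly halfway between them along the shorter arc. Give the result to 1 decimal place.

+38.2°

Signed shortest Δλ from +14.5° to +61.9° is +47.4°.
Midpoint longitude = +14.5° + (+47.4°)/2 = +14.5° + 23.7° = +38.2°.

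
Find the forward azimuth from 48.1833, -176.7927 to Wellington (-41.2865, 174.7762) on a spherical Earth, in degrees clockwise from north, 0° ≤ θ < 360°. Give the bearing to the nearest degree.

Δλ = 174.7762 − -176.7927 = 351.5689°; wrapped into (−180°, 180°]: -8.4311°.
θ = atan2( sin Δλ · cos φ₂ , cos φ₁ · sin φ₂ − sin φ₁ · cos φ₂ · cos Δλ )
  = atan2(-0.11017, -0.99390) = -173.675° → normalised to [0°, 360°): 186.325°.

186°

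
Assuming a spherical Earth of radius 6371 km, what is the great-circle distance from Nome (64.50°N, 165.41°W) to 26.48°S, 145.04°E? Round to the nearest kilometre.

Δλ = 145.04 − -165.41 = 310.45°; wrapped into (−180°, 180°]: -49.55°.
Δφ = -26.48 − 64.50 = -90.98°.
a = sin²(Δφ/2) + cos φ₁ · cos φ₂ · sin²(Δλ/2) = 0.576222.
c = 2·atan2(√a, √(1−a)) = 1.72384 rad → d = 6371·c ≈ 10982.56 km.

10983 km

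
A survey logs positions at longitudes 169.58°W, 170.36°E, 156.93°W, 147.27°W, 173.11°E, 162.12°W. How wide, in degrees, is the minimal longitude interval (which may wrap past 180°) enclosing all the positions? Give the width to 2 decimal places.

42.37°

Sort the longitudes: -169.58°, -162.12°, -156.93°, -147.27°, +170.36°, +173.11°.
Eastward gaps between consecutive values (wrapping around): 7.46°, 5.19°, 9.66°, 317.63°, 2.75°, 17.31°.
Largest gap = 317.63° ⇒ minimal covering band is its complement: 360° − 317.63° = 42.37°.
Band runs from +170.36° eastward to -147.27°, crossing the antimeridian.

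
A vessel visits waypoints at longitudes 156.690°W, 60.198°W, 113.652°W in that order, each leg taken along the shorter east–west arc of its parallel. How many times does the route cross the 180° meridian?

Leg 1: -156.690° → -60.198°, shortest Δλ = 96.492° (east) — does not cross 180°.
Leg 2: -60.198° → -113.652°, shortest Δλ = -53.454° (west) — does not cross 180°.
Total crossings: 0.

0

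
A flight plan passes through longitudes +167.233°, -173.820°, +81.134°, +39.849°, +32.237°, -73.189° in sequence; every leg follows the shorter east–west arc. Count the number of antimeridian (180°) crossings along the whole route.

Leg 1: +167.233° → -173.820°, shortest Δλ = 18.947° (east) — crosses 180°.
Leg 2: -173.820° → +81.134°, shortest Δλ = -105.046° (west) — crosses 180°.
Leg 3: +81.134° → +39.849°, shortest Δλ = -41.285° (west) — does not cross 180°.
Leg 4: +39.849° → +32.237°, shortest Δλ = -7.612° (west) — does not cross 180°.
Leg 5: +32.237° → -73.189°, shortest Δλ = -105.426° (west) — does not cross 180°.
Total crossings: 2.

2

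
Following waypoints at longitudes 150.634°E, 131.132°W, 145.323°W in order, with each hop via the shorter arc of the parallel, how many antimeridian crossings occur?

1

Leg 1: +150.634° → -131.132°, shortest Δλ = 78.234° (east) — crosses 180°.
Leg 2: -131.132° → -145.323°, shortest Δλ = -14.191° (west) — does not cross 180°.
Total crossings: 1.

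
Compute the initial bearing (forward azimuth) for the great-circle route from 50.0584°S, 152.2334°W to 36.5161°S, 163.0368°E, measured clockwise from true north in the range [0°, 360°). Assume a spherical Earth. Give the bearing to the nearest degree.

276°

Δλ = 163.0368 − -152.2334 = 315.2702°; wrapped into (−180°, 180°]: -44.7298°.
θ = atan2( sin Δλ · cos φ₂ , cos φ₁ · sin φ₂ − sin φ₁ · cos φ₂ · cos Δλ )
  = atan2(-0.56561, 0.05574) = -84.372° → normalised to [0°, 360°): 275.628°.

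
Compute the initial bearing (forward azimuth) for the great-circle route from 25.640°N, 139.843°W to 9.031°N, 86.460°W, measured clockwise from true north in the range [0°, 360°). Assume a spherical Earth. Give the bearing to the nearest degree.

98°

Δλ = -86.460 − -139.843 = 53.383°.
θ = atan2( sin Δλ · cos φ₂ , cos φ₁ · sin φ₂ − sin φ₁ · cos φ₂ · cos Δλ )
  = atan2(0.79269, -0.11339) = 98.140° → normalised to [0°, 360°): 98.140°.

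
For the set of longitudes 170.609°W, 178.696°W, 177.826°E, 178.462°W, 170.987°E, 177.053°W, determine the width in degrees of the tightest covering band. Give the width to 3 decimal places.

Sort the longitudes: -178.696°, -178.462°, -177.053°, -170.609°, +170.987°, +177.826°.
Eastward gaps between consecutive values (wrapping around): 0.234°, 1.409°, 6.444°, 341.596°, 6.839°, 3.478°.
Largest gap = 341.596° ⇒ minimal covering band is its complement: 360° − 341.596° = 18.404°.
Band runs from +170.987° eastward to -170.609°, crossing the antimeridian.

18.404°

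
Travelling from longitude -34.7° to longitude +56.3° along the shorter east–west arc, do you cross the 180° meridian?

Signed shortest Δλ = ((56.3 − -34.7 + 180) mod 360) − 180 = 91.0°.
Going east by 91.0° from -34.7° reaches +56.3° without touching 180°.

No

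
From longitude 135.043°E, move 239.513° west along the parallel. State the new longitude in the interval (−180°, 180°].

Start at +135.043°; shift −239.513° → -104.470°.
-104.470° already lies in (−180°, 180°].

104.470°W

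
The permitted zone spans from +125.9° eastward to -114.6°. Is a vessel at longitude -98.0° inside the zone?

No

Band width going east from +125.9° to -114.6°: ((-114.6 − 125.9) mod 360) = 119.5°.
Offset of -98.0° east of the west edge: ((-98.0 − 125.9) mod 360) = 136.1°.
136.1° > 119.5° ⇒ outside.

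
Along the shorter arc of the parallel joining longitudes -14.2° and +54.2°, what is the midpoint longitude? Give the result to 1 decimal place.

+20.0°

Signed shortest Δλ from -14.2° to +54.2° is +68.4°.
Midpoint longitude = -14.2° + (+68.4°)/2 = -14.2° + 34.2° = +20.0°.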